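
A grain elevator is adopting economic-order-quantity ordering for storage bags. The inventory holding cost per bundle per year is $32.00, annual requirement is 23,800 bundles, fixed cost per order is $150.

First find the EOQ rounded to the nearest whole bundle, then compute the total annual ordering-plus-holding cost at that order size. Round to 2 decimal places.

2DS/H = 2·23,800·150/32 = 223,125.00
EOQ = √223,125.00 ≈ 472.36 → Q = 472 bundles
Annual ordering cost = (D/Q)·S = (23,800/472) × 150 = $7,563.56
Annual holding cost  = (Q/2)·H = (472/2) × 32 = $7,552.00
Total = $7,563.56 + $7,552.00 = $15,115.56

$15,115.56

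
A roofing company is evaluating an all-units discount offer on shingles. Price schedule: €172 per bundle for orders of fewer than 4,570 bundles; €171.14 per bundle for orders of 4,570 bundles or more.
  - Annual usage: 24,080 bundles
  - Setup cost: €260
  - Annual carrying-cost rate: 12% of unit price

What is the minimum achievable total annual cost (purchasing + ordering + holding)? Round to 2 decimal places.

H₁ = 12%×€172 = €20.6400;  H₂ = 12%×€171.14 = €20.5368
EOQ₁ = √(2×24,080×260/20.6400) = 778.89  (< 4,570, feasible at tier 1)
EOQ₂ = √(2×24,080×260/20.5368) = 780.84  (< 4,570 → use Q = 4,570 at tier-2 price)
TC(tier 1 (EOQ₁), Q≈778.9) = €4,157,836.25
TC(tier 2, Q≈4,570.0) = €4,169,347.77
Minimum at tier 1 (EOQ₁): €4,157,836.25

€4,157,836.25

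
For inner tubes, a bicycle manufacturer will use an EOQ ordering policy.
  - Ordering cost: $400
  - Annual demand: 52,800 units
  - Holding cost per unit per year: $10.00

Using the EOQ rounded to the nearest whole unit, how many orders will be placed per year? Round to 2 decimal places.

25.69 orders per year

2DS/H = 2·52,800·400/10 = 4,224,000.00
EOQ = √4,224,000.00 ≈ 2,055.24 → Q = 2,055
Orders per year = D/Q = 52,800 / 2,055 = 25.693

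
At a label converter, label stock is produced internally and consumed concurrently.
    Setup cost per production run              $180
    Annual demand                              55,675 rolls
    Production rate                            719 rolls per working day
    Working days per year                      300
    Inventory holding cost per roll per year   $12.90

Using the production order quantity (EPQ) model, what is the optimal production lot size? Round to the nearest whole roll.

d = 55,675/300 = 185.5833 rolls/day;  effective holding cost H(1 − d/p) = 12.9·(1 − 185.5833/719) = 9.57034
Q* = √(2DS / H_eff) = √(2·55,675·180 / 9.57034) ≈ 1,447.16

1,447 rolls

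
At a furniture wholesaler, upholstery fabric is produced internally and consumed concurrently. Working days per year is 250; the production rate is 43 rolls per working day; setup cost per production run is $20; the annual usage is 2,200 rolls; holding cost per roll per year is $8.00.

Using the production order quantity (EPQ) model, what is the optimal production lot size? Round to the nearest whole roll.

118 rolls

d = 2,200/250 = 8.8000 rolls/day;  effective holding cost H(1 − d/p) = 8·(1 − 8.8000/43) = 6.36279
Q* = √(2DS / H_eff) = √(2·2,200·20 / 6.36279) ≈ 117.60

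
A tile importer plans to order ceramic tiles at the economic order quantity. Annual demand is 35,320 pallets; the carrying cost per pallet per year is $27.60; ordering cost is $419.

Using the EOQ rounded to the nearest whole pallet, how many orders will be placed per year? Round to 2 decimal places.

34.09 orders per year

2DS/H = 2·35,320·419/27.6 = 1,072,397.10
EOQ = √1,072,397.10 ≈ 1,035.57 → Q = 1,036
N = D/Q = 35,320/1,036 ≈ 34.093 orders/yr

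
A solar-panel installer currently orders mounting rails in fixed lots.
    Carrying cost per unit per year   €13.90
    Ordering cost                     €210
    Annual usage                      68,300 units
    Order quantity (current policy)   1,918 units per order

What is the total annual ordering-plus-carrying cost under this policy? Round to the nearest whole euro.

Annual ordering cost = (D/Q)·S = (68,300/1,918) × 210 = €7,478.10
Annual holding cost  = (Q/2)·H = (1,918/2) × 13.9 = €13,330.10
Total = €7,478.10 + €13,330.10 = €20,808.20

€20,808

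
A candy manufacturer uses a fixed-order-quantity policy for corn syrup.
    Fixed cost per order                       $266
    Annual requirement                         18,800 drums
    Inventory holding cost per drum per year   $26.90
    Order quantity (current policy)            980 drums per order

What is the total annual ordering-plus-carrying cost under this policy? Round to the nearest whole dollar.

Ordering: D/Q × S = 18,800/980 × $266 = $5,102.86
Holding:  Q/2 × H = 980/2 × $26.9 = $13,181.00
Total = $5,102.86 + $13,181.00 = $18,283.86

$18,284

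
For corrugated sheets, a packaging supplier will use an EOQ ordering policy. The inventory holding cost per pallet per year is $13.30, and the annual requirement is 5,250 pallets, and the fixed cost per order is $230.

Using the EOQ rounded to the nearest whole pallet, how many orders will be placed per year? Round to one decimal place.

Q* = √(2·D·S / H) = √(2·5,250·230 / 13.3) = √181,578.9 ≈ 426.12 → Q = 426
N = D/Q = 5,250/426 ≈ 12.324 orders/yr

12.3 orders per year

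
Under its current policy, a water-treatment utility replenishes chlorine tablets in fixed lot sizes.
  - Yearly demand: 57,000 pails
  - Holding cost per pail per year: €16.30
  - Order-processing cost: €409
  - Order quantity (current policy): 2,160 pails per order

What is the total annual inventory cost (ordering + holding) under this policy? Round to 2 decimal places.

Annual ordering cost = (D/Q)·S = (57,000/2,160) × 409 = €10,793.06
Annual holding cost  = (Q/2)·H = (2,160/2) × 16.3 = €17,604.00
Total = €10,793.06 + €17,604.00 = €28,397.06

€28,397.06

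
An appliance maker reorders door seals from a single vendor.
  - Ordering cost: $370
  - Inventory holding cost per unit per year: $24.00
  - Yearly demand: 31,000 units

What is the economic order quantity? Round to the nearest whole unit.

EOQ = √(2DS/H) = √(2 × 31,000 × 370 / 24)
    = √(955,833.33) ≈ 977.67

978 units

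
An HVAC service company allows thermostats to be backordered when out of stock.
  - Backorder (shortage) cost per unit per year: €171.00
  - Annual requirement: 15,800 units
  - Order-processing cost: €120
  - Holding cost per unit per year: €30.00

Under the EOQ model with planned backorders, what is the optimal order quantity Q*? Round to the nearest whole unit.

Q* = √(2DS/H) · √((H + b)/b)
   = √(2 × 15,800 × 120 / 30) · √((30 + 171) / 171)
   = 355.528 × 1.0842 ≈ 385.45

385 units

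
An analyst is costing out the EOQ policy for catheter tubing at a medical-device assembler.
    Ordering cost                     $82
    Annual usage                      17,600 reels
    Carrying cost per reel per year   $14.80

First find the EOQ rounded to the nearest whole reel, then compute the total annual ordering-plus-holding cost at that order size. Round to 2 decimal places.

2DS/H = 2·17,600·82/14.8 = 195,027.03
EOQ = √195,027.03 ≈ 441.62 → Q = 442 reels
Annual ordering cost = (D/Q)·S = (17,600/442) × 82 = $3,265.16
Annual holding cost  = (Q/2)·H = (442/2) × 14.8 = $3,270.80
Total = $3,265.16 + $3,270.80 = $6,535.96

$6,535.96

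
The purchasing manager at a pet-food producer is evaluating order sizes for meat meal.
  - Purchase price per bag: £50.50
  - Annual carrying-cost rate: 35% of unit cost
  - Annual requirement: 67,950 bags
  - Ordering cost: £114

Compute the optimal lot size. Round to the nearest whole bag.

936 bags

Holding cost per bag per year: H = 35% × £50.5 = £17.6750
EOQ = √(2DS/H) = √(2 × 67,950 × 114 / 17.675)
    = √(876,526.17) ≈ 936.23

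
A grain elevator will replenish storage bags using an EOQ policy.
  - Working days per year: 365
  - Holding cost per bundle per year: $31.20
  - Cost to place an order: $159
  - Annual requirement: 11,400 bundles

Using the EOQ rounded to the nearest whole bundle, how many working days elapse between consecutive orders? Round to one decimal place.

2DS/H = 2·11,400·159/31.2 = 116,192.31
EOQ = √116,192.31 ≈ 340.87 → Q = 341 bundles
T = Q/D × 365 days = 341/11,400 × 365 = 10.918 days

10.9 days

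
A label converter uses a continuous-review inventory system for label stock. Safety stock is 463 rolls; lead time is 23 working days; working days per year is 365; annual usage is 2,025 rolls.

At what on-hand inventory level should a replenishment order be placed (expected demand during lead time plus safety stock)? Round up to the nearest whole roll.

Daily demand d = 2,025 / 365 = 5.548 rolls/day
Demand during lead time = 5.548 × 23 = 127.60
Reorder point = 127.60 + 463 = 590.60 → round up

591 rolls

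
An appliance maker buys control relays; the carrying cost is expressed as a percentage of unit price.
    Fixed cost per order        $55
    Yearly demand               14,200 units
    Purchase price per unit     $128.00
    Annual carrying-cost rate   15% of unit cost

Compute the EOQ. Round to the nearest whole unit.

285 units

Carrying cost H = $128 × 15% = $19.2000/unit/yr
Optimal lot size Q* = (2 × 14,200 × $55 / $19.2)^½ ≈ 285.23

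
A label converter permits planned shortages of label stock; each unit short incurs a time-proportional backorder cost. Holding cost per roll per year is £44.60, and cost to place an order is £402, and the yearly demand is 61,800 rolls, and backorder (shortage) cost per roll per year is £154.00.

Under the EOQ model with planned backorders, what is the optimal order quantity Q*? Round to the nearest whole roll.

Basic EOQ = √(2·61,800·402/44.6) = 1,055.492
Backorder adjustment √((H+b)/b) = √((44.6+154)/154) = 1.1356
Q* = 1,055.492 × 1.1356 ≈ 1,198.63

1,199 rolls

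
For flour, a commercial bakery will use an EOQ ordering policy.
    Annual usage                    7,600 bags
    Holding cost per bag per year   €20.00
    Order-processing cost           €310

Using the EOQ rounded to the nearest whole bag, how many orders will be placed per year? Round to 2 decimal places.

15.67 orders per year

2DS/H = 2·7,600·310/20 = 235,600.00
EOQ = √235,600.00 ≈ 485.39 → Q = 485
N = D/Q = 7,600/485 ≈ 15.670 orders/yr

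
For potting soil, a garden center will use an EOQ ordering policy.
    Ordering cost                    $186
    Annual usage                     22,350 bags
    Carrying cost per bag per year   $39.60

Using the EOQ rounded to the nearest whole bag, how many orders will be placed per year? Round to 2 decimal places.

2DS/H = 2·22,350·186/39.6 = 209,954.55
EOQ = √209,954.55 ≈ 458.21 → Q = 458
Orders per year = D/Q = 22,350 / 458 = 48.799

48.80 orders per year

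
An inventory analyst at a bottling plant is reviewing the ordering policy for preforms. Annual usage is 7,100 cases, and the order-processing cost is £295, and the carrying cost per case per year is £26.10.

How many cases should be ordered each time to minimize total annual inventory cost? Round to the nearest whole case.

401 cases

2DS/H = 2·7,100·295/26.1 = 160,498.08
EOQ = √160,498.08 ≈ 400.62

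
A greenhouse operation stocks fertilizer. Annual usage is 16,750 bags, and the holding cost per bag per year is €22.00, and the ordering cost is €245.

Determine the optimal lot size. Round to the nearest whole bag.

Q* = √(2·D·S / H) = √(2·16,750·245 / 22) = √373,068.2 ≈ 610.79

611 bags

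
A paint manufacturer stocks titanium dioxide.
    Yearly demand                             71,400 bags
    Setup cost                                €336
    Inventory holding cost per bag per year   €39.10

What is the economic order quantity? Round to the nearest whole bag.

1,108 bags

2DS/H = 2·71,400·336/39.1 = 1,227,130.43
EOQ = √1,227,130.43 ≈ 1,107.76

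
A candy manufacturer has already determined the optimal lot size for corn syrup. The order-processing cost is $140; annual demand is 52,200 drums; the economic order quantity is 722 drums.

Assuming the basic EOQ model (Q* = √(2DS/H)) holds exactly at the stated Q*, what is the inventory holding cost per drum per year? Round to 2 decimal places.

$28.04

Since Q* = (2DS/H)^½, squaring gives Q*²·H = 2DS.
H = 2DS / Q² = 2 × 52,200 × 140 / 722² = 28.0385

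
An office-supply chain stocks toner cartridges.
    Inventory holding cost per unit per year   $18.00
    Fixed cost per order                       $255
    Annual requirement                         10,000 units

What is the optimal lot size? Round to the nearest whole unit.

Q* = √(2·D·S / H) = √(2·10,000·255 / 18) = √283,333.3 ≈ 532.29

532 units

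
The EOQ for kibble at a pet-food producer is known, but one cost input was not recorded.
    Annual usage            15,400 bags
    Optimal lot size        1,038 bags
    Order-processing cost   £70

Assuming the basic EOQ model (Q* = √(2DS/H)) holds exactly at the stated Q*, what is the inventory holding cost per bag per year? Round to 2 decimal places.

£2.00

From Q* = √(2DS/H) ⇒ Q*² = 2DS/H.
H = 2DS / Q² = 2 × 15,400 × 70 / 1,038² = 2.0010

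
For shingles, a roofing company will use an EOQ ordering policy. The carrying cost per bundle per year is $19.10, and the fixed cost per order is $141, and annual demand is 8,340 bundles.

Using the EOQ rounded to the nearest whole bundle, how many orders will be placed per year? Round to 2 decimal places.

Q* = √(2·D·S / H) = √(2·8,340·141 / 19.1) = √123,135.1 ≈ 350.91 → Q = 351
Orders per year = D/Q = 8,340 / 351 = 23.761

23.76 orders per year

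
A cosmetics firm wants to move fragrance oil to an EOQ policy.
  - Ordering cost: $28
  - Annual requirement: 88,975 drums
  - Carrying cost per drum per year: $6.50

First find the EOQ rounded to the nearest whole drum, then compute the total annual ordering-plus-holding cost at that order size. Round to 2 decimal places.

$5,690.95

Q* = √(2·D·S / H) = √(2·88,975·28 / 6.5) = √766,553.8 ≈ 875.53 → Q = 876 drums
Ordering: D/Q × S = 88,975/876 × $28 = $2,843.95
Holding:  Q/2 × H = 876/2 × $6.5 = $2,847.00
Total = $2,843.95 + $2,847.00 = $5,690.95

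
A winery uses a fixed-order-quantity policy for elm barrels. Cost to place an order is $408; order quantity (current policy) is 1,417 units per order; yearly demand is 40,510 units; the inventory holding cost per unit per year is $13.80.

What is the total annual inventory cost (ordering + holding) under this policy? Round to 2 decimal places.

Ordering: D/Q × S = 40,510/1,417 × $408 = $11,664.14
Holding:  Q/2 × H = 1,417/2 × $13.8 = $9,777.30
Total = $11,664.14 + $9,777.30 = $21,441.44

$21,441.44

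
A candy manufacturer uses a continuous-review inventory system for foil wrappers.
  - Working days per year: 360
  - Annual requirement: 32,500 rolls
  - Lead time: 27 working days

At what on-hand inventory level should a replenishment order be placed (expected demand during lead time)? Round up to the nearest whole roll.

Daily demand d = 32,500 / 360 = 90.278 rolls/day
Demand during lead time = 90.278 × 27 = 2,437.50
Reorder point = 2,437.50 → round up

2,438 rolls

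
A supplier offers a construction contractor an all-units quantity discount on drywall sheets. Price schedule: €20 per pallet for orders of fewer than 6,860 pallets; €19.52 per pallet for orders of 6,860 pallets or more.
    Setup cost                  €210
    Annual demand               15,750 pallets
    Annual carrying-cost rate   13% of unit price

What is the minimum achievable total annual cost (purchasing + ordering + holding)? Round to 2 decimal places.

H₁ = 13%×€20 = €2.6000;  H₂ = 13%×€19.52 = €2.5376
EOQ₁ = √(2×15,750×210/2.6000) = 1,595.06  (< 6,860, feasible at tier 1)
EOQ₂ = √(2×15,750×210/2.5376) = 1,614.56  (< 6,860 → use Q = 6,860 at tier-2 price)
TC(tier 1 (EOQ₁), Q≈1,595.1) = €319,147.17
TC(tier 2, Q≈6,860.0) = €316,626.11
Minimum at tier 2: €316,626.11

€316,626.11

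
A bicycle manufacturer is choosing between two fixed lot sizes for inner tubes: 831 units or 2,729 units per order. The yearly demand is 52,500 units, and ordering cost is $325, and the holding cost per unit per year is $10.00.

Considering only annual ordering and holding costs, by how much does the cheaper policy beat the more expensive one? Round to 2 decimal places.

$4,790.20

TC(Q) = (D/Q)S + (Q/2)H
TC(831) = (52,500/831)×325 + (831/2)×10 = $24,687.49
TC(2,729) = (52,500/2,729)×325 + (2,729/2)×10 = $19,897.29
|ΔTC| = |$24,687.49 − $19,897.29| = $4,790.20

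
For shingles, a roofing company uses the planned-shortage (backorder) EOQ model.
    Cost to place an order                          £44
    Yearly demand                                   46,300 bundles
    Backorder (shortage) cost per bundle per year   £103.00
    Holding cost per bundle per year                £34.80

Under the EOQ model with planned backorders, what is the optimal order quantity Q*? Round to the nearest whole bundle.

396 bundles

Q* = √(2DS/H) · √((H + b)/b)
   = √(2 × 46,300 × 44 / 34.8) · √((34.8 + 103) / 103)
   = 342.170 × 1.1567 ≈ 395.77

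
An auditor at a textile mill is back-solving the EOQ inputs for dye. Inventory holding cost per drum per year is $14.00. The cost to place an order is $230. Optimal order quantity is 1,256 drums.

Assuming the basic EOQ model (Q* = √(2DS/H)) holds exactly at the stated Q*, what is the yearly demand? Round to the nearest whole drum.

EOQ relation: Q² = 2DS/H, so rearrange for the unknown.
D = Q²H / (2S) = 1,256² × 14 / (2 × 230) = 48,011.97

48,012 drums per year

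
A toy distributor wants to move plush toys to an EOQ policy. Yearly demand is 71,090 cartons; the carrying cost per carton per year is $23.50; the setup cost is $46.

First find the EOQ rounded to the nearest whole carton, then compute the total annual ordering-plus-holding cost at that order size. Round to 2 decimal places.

$12,397.45

2DS/H = 2·71,090·46/23.5 = 278,309.79
EOQ = √278,309.79 ≈ 527.55 → Q = 528 cartons
Orders/yr = 71,090/528 = 134.640; ordering cost = 134.640 × $46 = $6,193.45
Average inventory = 528/2 = 264; holding cost = 264 × $23.5 = $6,204.00
Total = $6,193.45 + $6,204.00 = $12,397.45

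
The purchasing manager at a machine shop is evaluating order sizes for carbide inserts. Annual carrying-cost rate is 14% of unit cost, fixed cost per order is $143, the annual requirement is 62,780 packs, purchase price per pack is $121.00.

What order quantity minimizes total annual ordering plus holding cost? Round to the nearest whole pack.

Carrying cost H = $121 × 14% = $16.9400/pack/yr
Q* = √(2·D·S / H) = √(2·62,780·143 / 16.94) = √1,059,922.1 ≈ 1,029.53

1,030 packs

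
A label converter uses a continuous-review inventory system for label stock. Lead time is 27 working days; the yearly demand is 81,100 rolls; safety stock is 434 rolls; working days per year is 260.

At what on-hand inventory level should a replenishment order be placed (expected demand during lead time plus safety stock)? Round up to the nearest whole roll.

Daily demand d = 81,100 / 260 = 311.923 rolls/day
Demand during lead time = 311.923 × 27 = 8,421.92
Reorder point = 8,421.92 + 434 = 8,855.92 → round up

8,856 rolls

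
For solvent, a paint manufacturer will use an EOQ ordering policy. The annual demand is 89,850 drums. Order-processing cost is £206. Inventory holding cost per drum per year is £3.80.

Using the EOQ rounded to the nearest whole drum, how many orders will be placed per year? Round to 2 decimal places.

Q* = √(2·D·S / H) = √(2·89,850·206 / 3.8) = √9,741,631.6 ≈ 3,121.16 → Q = 3,121
Orders per year = D/Q = 89,850 / 3,121 = 28.789

28.79 orders per year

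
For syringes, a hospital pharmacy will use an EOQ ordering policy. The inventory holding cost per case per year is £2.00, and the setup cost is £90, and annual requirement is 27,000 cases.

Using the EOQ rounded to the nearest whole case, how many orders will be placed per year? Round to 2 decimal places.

17.32 orders per year

Optimal lot size Q* = (2 × 27,000 × £90 / £2)^½ ≈ 1,558.85 → Q = 1,559
Orders per year = D/Q = 27,000 / 1,559 = 17.319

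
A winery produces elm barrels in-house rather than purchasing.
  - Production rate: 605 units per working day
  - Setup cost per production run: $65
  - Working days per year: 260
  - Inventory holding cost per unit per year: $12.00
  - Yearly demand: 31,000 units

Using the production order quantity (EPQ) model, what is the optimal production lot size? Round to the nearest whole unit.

647 units

d = 31,000/260 = 119.2308 units/day;  effective holding cost H(1 − d/p) = 12·(1 − 119.2308/605) = 9.63509
Q* = √(2DS / H_eff) = √(2·31,000·65 / 9.63509) ≈ 646.73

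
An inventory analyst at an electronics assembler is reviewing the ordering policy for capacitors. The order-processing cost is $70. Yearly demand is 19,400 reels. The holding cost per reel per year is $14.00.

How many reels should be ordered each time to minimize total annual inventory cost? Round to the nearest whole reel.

440 reels

2DS/H = 2·19,400·70/14 = 194,000.00
EOQ = √194,000.00 ≈ 440.45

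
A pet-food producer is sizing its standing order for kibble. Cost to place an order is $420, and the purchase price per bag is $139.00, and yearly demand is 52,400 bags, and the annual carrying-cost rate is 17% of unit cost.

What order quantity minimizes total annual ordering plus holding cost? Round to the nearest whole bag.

1,365 bags

H = i·C = 0.17 × $139 = $23.6300 per bag-year
EOQ = √(2DS/H) = √(2 × 52,400 × 420 / 23.63)
    = √(1,862,716.89) ≈ 1,364.81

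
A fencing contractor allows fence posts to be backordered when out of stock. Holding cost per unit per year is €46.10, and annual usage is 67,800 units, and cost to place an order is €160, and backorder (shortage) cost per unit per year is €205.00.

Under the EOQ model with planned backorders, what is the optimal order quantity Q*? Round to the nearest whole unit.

Q* = √(2DS/H) · √((H + b)/b)
   = √(2 × 67,800 × 160 / 46.1) · √((46.1 + 205) / 205)
   = 686.024 × 1.1067 ≈ 759.25

759 units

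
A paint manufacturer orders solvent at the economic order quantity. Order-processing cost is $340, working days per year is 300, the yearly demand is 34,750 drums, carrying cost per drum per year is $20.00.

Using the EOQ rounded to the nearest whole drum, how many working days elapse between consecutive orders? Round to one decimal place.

9.4 days

Q* = √(2·D·S / H) = √(2·34,750·340 / 20) = √1,181,500.0 ≈ 1,086.97 → Q = 1,087 drums
Days between orders = 300 / (D/Q) = 300 / 31.969 ≈ 9.384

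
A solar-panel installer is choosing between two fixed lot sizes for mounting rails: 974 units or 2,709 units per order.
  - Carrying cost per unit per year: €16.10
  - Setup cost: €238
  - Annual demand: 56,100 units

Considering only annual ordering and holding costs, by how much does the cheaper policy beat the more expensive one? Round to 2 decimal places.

TC(Q) = (D/Q)S + (Q/2)H
TC(974) = (56,100/974)×238 + (974/2)×16.1 = €21,548.91
TC(2,709) = (56,100/2,709)×238 + (2,709/2)×16.1 = €26,736.13
Cheaper: Q = 974.  Difference = €5,187.22

€5,187.22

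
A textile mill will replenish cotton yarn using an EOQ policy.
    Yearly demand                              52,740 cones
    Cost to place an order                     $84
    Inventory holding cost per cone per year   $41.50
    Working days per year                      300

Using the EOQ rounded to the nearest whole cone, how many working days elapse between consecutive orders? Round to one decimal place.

2.6 days

EOQ = √(2DS/H) = √(2 × 52,740 × 84 / 41.5)
    = √(213,501.69) ≈ 462.06 → Q = 462 cones
T = Q/D × 300 days = 462/52,740 × 300 = 2.628 days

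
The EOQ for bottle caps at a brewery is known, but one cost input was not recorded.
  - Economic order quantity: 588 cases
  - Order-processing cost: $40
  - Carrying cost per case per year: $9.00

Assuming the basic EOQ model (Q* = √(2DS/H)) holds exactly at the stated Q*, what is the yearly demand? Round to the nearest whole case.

From Q* = √(2DS/H) ⇒ Q*² = 2DS/H.
D = Q²H / (2S) = 588² × 9 / (2 × 40) = 38,896.20

38,896 cases per year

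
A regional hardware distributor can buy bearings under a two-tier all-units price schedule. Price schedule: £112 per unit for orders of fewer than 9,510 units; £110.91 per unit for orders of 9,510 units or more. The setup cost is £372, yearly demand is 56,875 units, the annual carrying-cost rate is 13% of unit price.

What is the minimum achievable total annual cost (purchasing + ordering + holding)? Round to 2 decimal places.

£6,378,790.03

H₁ = 13%×£112 = £14.5600;  H₂ = 13%×£110.91 = £14.4183
EOQ₁ = √(2×56,875×372/14.5600) = 1,704.77  (< 9,510, feasible at tier 1)
EOQ₂ = √(2×56,875×372/14.4183) = 1,713.13  (< 9,510 → use Q = 9,510 at tier-2 price)
TC(tier 1 (EOQ₁), Q≈1,704.8) = £6,394,821.49
TC(tier 2, Q≈9,510.0) = £6,378,790.03
Minimum at tier 2: £6,378,790.03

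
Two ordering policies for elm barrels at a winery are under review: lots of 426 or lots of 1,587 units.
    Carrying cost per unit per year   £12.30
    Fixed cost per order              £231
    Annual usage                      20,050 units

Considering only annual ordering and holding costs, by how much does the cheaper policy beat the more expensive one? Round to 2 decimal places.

Annual cost at Q: ordering D·S/Q plus holding Q·H/2.
TC(426) = (20,050/426)×231 + (426/2)×12.3 = £13,492.08
TC(1,587) = (20,050/1,587)×231 + (1,587/2)×12.3 = £12,678.48
|ΔTC| = |£13,492.08 − £12,678.48| = £813.60

£813.60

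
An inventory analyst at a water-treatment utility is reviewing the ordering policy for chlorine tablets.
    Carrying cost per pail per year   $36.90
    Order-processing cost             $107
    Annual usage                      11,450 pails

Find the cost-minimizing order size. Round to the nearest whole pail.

EOQ = √(2DS/H) = √(2 × 11,450 × 107 / 36.9)
    = √(66,403.79) ≈ 257.69

258 pails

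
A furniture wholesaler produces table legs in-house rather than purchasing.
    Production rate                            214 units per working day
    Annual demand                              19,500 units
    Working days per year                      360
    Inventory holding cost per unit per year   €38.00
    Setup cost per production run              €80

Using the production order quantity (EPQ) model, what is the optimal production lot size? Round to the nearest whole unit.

Daily demand d = 19,500/360 = 54.167; p = 214; 1 − d/p = 0.74688
EPQ = √(2DS / (H(1 − d/p)))
    = √(2 × 19,500 × 80 / (38 × 0.74688)) ≈ 331.56

332 units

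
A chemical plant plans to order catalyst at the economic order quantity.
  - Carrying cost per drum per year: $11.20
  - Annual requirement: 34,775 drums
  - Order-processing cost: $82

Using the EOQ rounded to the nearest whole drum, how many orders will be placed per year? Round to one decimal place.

48.7 orders per year

EOQ = √(2DS/H) = √(2 × 34,775 × 82 / 11.2)
    = √(509,205.36) ≈ 713.59 → Q = 714
Orders per year = D/Q = 34,775 / 714 = 48.704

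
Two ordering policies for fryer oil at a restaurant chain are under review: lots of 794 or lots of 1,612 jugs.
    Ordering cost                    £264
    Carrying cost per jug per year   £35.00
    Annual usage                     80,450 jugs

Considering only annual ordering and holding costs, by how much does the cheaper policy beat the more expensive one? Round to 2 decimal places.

£741.32

Annual cost at Q: ordering D·S/Q plus holding Q·H/2.
TC(794) = (80,450/794)×264 + (794/2)×35 = £40,644.12
TC(1,612) = (80,450/1,612)×264 + (1,612/2)×35 = £41,385.43
Cheaper: Q = 794.  Difference = £741.32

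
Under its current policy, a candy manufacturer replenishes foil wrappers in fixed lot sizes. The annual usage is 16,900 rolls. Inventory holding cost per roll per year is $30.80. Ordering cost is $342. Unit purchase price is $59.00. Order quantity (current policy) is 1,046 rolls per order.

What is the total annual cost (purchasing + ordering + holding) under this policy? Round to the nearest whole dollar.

Annual ordering cost = (D/Q)·S = (16,900/1,046) × 342 = $5,525.62
Annual holding cost  = (Q/2)·H = (1,046/2) × 30.8 = $16,108.40
Purchase cost = D·C = 16,900 × 59 = $997,100.00
Total = $5,525.62 + $16,108.40 + $997,100.00 = $1,018,734.02

$1,018,734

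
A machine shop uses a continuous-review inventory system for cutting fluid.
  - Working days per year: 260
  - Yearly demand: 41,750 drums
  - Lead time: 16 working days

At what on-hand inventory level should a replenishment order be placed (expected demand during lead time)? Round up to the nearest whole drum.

2,570 drums

Daily demand d = 41,750 / 260 = 160.577 drums/day
Demand during lead time = 160.577 × 16 = 2,569.23
Reorder point = 2,569.23 → round up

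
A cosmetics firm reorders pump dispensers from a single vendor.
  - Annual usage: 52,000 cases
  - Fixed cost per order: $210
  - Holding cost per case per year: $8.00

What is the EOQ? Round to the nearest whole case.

1,652 cases

EOQ = √(2DS/H) = √(2 × 52,000 × 210 / 8)
    = √(2,730,000.00) ≈ 1,652.27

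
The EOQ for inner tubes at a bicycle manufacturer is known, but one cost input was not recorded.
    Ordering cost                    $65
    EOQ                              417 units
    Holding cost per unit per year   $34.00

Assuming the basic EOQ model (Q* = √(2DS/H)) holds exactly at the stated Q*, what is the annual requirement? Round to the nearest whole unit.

45,479 units per year

EOQ relation: Q² = 2DS/H, so rearrange for the unknown.
D = Q²H / (2S) = 417² × 34 / (2 × 65) = 45,478.66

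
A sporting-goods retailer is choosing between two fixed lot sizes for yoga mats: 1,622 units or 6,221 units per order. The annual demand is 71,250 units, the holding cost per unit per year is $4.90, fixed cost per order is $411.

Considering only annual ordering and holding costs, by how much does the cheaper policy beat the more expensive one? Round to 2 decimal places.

$2,079.31

Annual cost at Q: ordering D·S/Q plus holding Q·H/2.
TC(1,622) = (71,250/1,622)×411 + (1,622/2)×4.9 = $22,028.00
TC(6,221) = (71,250/6,221)×411 + (6,221/2)×4.9 = $19,948.69
Cheaper: Q = 6,221.  Difference = $2,079.31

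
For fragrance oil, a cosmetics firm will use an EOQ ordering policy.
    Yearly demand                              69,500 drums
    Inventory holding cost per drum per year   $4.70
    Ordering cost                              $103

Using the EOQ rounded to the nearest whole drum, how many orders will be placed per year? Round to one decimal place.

EOQ = √(2DS/H) = √(2 × 69,500 × 103 / 4.7)
    = √(3,046,170.21) ≈ 1,745.33 → Q = 1,745
N = D/Q = 69,500/1,745 ≈ 39.828 orders/yr

39.8 orders per year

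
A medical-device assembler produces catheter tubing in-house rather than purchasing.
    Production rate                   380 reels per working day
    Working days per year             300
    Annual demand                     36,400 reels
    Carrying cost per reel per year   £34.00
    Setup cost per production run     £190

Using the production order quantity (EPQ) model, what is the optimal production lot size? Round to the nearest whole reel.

773 reels

d = 36,400/300 = 121.3333 reels/day;  effective holding cost H(1 − d/p) = 34·(1 − 121.3333/380) = 23.14386
Q* = √(2DS / H_eff) = √(2·36,400·190 / 23.14386) ≈ 773.08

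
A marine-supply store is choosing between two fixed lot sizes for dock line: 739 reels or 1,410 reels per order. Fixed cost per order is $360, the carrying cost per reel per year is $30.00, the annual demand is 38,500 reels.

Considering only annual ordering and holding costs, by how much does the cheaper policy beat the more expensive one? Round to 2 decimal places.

For each Q, cost = (D/Q)·S + (Q/2)·H.
TC(739) = (38,500/739)×360 + (739/2)×30 = $29,840.07
TC(1,410) = (38,500/1,410)×360 + (1,410/2)×30 = $30,979.79
Lots of 739 are cheaper by $1,139.71.

$1,139.71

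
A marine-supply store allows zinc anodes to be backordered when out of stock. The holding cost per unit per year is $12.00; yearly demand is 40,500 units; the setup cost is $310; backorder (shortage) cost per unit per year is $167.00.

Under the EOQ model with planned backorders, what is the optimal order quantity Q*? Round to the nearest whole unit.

Q* = √(2DS/H) · √((H + b)/b)
   = √(2 × 40,500 × 310 / 12) · √((12 + 167) / 167)
   = 1,446.548 × 1.0353 ≈ 1,497.62

1,498 units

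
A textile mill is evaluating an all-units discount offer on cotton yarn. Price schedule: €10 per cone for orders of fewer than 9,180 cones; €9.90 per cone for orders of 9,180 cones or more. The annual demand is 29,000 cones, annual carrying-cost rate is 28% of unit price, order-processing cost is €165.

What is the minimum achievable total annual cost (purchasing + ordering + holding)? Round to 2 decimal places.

€295,176.49

H₁ = 28%×€10 = €2.8000;  H₂ = 28%×€9.90 = €2.7720
EOQ₁ = √(2×29,000×165/2.8000) = 1,848.74  (< 9,180, feasible at tier 1)
EOQ₂ = √(2×29,000×165/2.7720) = 1,858.06  (< 9,180 → use Q = 9,180 at tier-2 price)
TC(tier 1 (EOQ₁), Q≈1,848.7) = €295,176.49
TC(tier 2, Q≈9,180.0) = €300,344.72
Minimum at tier 1 (EOQ₁): €295,176.49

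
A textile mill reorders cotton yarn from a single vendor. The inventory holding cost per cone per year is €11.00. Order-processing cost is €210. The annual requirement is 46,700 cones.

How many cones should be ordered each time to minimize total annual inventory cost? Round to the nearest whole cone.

1,335 cones

2DS/H = 2·46,700·210/11 = 1,783,090.91
EOQ = √1,783,090.91 ≈ 1,335.32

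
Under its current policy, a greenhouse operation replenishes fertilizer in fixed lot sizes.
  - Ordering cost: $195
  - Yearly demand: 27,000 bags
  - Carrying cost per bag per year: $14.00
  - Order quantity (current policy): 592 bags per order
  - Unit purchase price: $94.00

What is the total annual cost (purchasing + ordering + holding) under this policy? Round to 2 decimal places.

$2,551,037.58

Orders/yr = 27,000/592 = 45.608; ordering cost = 45.608 × $195 = $8,893.58
Average inventory = 592/2 = 296; holding cost = 296 × $14 = $4,144.00
Purchase cost = D·C = 27,000 × 94 = $2,538,000.00
Total = $8,893.58 + $4,144.00 + $2,538,000.00 = $2,551,037.58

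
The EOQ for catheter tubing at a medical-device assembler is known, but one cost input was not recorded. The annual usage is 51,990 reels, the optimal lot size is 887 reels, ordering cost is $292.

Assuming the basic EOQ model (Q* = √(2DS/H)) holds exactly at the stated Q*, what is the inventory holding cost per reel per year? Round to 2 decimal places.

$38.59

EOQ relation: Q² = 2DS/H, so rearrange for the unknown.
H = 2DS / Q² = 2 × 51,990 × 292 / 887² = 38.5909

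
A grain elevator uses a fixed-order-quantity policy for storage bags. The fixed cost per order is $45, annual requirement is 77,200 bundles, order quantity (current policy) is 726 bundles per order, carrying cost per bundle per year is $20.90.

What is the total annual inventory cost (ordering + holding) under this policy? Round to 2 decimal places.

$12,371.82

Annual ordering cost = (D/Q)·S = (77,200/726) × 45 = $4,785.12
Annual holding cost  = (Q/2)·H = (726/2) × 20.9 = $7,586.70
Total = $4,785.12 + $7,586.70 = $12,371.82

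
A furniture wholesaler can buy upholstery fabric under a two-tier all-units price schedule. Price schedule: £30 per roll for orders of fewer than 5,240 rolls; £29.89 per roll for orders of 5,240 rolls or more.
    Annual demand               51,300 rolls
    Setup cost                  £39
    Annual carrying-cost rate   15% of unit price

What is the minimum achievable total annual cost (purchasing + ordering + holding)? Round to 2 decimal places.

H₁ = 15%×£30 = £4.5000;  H₂ = 15%×£29.89 = £4.4835
EOQ₁ = √(2×51,300×39/4.5000) = 942.97  (< 5,240, feasible at tier 1)
EOQ₂ = √(2×51,300×39/4.4835) = 944.71  (< 5,240 → use Q = 5,240 at tier-2 price)
TC(tier 1 (EOQ₁), Q≈943.0) = £1,543,243.38
TC(tier 2, Q≈5,240.0) = £1,545,485.58
Minimum at tier 1 (EOQ₁): £1,543,243.38

£1,543,243.38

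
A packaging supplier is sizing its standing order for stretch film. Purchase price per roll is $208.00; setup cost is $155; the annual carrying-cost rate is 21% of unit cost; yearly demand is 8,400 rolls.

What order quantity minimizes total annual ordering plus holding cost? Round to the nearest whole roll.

244 rolls

Carrying cost H = $208 × 21% = $43.6800/roll/yr
2DS/H = 2·8,400·155/43.68 = 59,615.38
EOQ = √59,615.38 ≈ 244.16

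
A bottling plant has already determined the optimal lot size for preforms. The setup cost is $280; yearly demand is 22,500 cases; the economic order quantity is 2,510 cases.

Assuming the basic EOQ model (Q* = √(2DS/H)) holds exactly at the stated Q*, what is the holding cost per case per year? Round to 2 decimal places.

Since Q* = (2DS/H)^½, squaring gives Q*²·H = 2DS.
H = 2DS / Q² = 2 × 22,500 × 280 / 2,510² = 2.0000

$2.00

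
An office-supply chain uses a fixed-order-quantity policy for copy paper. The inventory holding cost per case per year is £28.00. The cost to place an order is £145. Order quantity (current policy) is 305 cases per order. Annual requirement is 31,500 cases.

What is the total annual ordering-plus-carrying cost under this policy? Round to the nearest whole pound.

£19,245

Annual ordering cost = (D/Q)·S = (31,500/305) × 145 = £14,975.41
Annual holding cost  = (Q/2)·H = (305/2) × 28 = £4,270.00
Total = £14,975.41 + £4,270.00 = £19,245.41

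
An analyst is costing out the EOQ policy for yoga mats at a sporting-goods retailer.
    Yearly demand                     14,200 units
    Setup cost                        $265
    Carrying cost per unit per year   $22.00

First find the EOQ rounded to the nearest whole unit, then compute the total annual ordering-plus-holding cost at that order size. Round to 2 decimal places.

$12,867.48

Optimal lot size Q* = (2 × 14,200 × $265 / $22)^½ ≈ 584.89 → Q = 585 units
Orders/yr = 14,200/585 = 24.274; ordering cost = 24.274 × $265 = $6,432.48
Average inventory = 585/2 = 292.5; holding cost = 292.5 × $22 = $6,435.00
Total = $6,432.48 + $6,435.00 = $12,867.48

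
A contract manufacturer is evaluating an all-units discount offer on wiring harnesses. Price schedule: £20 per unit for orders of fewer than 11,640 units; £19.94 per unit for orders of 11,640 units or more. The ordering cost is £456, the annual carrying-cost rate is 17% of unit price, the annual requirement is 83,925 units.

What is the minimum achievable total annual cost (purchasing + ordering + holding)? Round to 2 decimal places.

£1,694,631.79

H₁ = 17%×£20 = £3.4000;  H₂ = 17%×£19.94 = £3.3898
EOQ₁ = √(2×83,925×456/3.4000) = 4,744.64  (< 11,640, feasible at tier 1)
EOQ₂ = √(2×83,925×456/3.3898) = 4,751.78  (< 11,640 → use Q = 11,640 at tier-2 price)
TC(tier 1 (EOQ₁), Q≈4,744.6) = £1,694,631.79
TC(tier 2, Q≈11,640.0) = £1,696,480.92
Minimum at tier 1 (EOQ₁): £1,694,631.79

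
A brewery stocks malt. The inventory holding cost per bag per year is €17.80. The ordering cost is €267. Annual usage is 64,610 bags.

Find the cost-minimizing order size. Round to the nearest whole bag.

2DS/H = 2·64,610·267/17.8 = 1,938,300.00
EOQ = √1,938,300.00 ≈ 1,392.23

1,392 bags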